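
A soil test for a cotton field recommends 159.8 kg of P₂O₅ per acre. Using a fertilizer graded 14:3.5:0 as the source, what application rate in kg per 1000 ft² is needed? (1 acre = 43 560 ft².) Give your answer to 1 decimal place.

104.8 kg of product per thousand sq ft

Product per acre = 159.8 / 3.5% = 4565.71 kg.
Convert to per 1000 ft²: 4565.71 × 0.0229568 = 104.814 kg.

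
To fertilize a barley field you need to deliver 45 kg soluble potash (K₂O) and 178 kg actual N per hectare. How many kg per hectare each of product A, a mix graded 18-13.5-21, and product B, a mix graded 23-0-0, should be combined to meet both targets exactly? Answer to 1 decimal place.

Per-hectare balance (a = product A, b = product B):
K₂O: 0.21·a + 0·b = 45
N: 0.18·a + 0.23·b = 178
From row1: a = (45 − 0·b) / 0.21.
Into row2: 0.18·(45 − 0·b)/0.21 + 0.23·b = 178 → b = 606.211, a = 214.286.

214.3 kg product A, 606.2 kg product B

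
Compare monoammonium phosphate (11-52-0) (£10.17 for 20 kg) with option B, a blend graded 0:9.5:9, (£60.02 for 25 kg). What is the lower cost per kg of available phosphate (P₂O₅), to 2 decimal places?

£0.98 per kg P₂O₅ (monoammonium phosphate)

monoammonium phosphate: P₂O₅ per bag = 20 × 52% = 10.4 kg; cost = 10.17 / 10.4 = £0.9779/kg P₂O₅.
option B: P₂O₅ per bag = 25 × 9.5% = 2.375 kg; cost = 60.02 / 2.375 = £25.2716/kg P₂O₅.
monoammonium phosphate is cheaper.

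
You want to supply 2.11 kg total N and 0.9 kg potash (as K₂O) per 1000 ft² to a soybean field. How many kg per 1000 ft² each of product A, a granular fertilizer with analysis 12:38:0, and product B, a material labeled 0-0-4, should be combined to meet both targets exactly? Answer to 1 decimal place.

17.6 kg product A, 22.5 kg product B

Per-1000 ft² balance (a = product A, b = product B):
N: 0.12·a + 0·b = 2.11
K₂O: 0·a + 0.04·b = 0.9
Solving simultaneously: a = 17.5833, b = 22.5.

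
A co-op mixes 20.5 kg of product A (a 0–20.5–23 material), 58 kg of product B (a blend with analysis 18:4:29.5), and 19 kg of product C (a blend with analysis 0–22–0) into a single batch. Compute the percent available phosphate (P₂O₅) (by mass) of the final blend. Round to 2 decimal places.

Total mass = 20.5 + 58 + 19 = 97.5 kg.
P₂O₅ mass = 20.5%×20.5 + 4%×58 + 22%×19 = 10.7025 kg.
% P₂O₅ = 10.7025 / 97.5 = 10.9769%.

10.98% P₂O₅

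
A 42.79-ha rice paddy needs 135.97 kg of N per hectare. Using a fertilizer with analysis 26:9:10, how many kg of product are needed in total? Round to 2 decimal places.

22377.52 kg

Product per hectare = 135.97 / 26% = 522.962 kg.
Total product = 522.962 × 42.79 = 22377.524 kg.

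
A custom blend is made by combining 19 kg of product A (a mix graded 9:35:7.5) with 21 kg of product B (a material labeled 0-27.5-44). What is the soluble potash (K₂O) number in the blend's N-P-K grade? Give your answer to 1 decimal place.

Total mass = 19 + 21 = 40 kg.
K₂O mass = 7.5%×19 + 44%×21 = 10.665 kg.
% K₂O = 10.665 / 40 = 26.6625%.

26.7% K₂O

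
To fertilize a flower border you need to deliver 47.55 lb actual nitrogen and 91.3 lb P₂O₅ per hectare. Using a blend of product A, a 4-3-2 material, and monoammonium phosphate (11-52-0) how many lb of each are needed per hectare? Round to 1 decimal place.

839.0 lb product A, 127.2 lb monoammonium phosphate

With a, b = lb per hectare of product A and monoammonium phosphate:
N: 0.04·a + 0.11·b = 47.55
P₂O₅: 0.03·a + 0.52·b = 91.3
Eliminate a: (row1) − 0.04/0.03·(row2) → -0.583333·b = -74.1833, so b = 127.171.
Back-substitute: a = (47.55 − 0.11·127.171) / 0.04 = 839.029.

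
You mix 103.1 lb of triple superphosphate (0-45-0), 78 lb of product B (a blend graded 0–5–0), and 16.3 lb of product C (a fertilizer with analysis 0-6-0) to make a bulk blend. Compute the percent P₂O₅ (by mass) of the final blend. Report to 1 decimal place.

26.0% P₂O₅

Total mass = 103.1 + 78 + 16.3 = 197.4 lb.
P₂O₅ mass = 45%×103.1 + 5%×78 + 6%×16.3 = 51.273 lb.
% P₂O₅ = 51.273 / 197.4 = 25.9742%.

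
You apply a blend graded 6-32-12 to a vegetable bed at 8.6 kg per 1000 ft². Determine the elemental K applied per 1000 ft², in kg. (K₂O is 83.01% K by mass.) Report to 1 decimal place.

0.9 kg K per thousand sq ft

K₂O per 1000 ft² = 8.6 × 12% = 1.032 kg.
Elemental K = 1.032 × 0.8301 = 0.856663 kg per 1000 ft².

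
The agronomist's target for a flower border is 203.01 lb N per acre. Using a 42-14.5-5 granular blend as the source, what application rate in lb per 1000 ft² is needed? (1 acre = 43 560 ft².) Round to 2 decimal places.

Product per acre = 203.01 / 42% = 483.357 lb.
Convert to per 1000 ft²: 483.357 × 0.0229568 = 11.0964 lb.

11.10 lb of product per thousand sq ft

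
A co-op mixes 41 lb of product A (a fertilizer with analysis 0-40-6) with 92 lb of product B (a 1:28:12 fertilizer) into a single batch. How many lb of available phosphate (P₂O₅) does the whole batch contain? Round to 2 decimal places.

P₂O₅ mass = 40%×41 + 28%×92 = 42.16 lb.

42.16 lb P₂O₅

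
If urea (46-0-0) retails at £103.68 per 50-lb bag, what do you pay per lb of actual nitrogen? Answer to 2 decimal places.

N in bag = 50 × 46% = 23 lb.
Cost per lb N = £103.68 / 23 = £4.5078.

£4.51 per lb N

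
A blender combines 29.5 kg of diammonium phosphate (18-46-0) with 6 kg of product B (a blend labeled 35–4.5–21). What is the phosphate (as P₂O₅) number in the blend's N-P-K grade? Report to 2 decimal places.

Total mass = 29.5 + 6 = 35.5 kg.
P₂O₅ mass = 46%×29.5 + 4.5%×6 = 13.84 kg.
% P₂O₅ = 13.84 / 35.5 = 38.9859%.

38.99% P₂O₅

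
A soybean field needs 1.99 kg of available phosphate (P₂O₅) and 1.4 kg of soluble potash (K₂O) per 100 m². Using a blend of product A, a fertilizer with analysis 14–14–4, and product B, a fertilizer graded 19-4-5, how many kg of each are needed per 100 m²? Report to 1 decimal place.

8.1 kg product A, 21.6 kg product B

Let a = kg of product A, b = kg of product B (per 100 m²).
P₂O₅: 0.14·a + 0.04·b = 1.99
K₂O: 0.04·a + 0.05·b = 1.4
Solving simultaneously: a = 8.05556, b = 21.5556.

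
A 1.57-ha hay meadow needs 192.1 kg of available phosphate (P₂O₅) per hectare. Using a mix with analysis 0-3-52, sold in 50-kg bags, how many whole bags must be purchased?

202 bags

Product per hectare = 192.1 / 3% = 6403.33 kg.
Total product = 6403.33 × 1.57 = 10053.2 kg.
Bags = ⌈10053.2 / 50⌉ = 202.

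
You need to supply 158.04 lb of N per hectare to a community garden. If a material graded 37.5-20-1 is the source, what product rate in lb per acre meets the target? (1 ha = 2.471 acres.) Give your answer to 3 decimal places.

Product per hectare = 158.04 / 37.5% = 421.44 lb.
Convert to per acre: 421.44 × 0.404694 = 170.5544 lb.

170.554 lb of product per acre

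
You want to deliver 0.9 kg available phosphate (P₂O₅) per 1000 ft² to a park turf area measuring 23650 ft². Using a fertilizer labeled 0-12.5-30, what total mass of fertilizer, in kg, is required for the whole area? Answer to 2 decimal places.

170.28 kg

Product per 1000 ft² = 0.9 / 12.5% = 7.2 kg.
Total product = 7.2 × 23650 / 1000 = 170.28 kg.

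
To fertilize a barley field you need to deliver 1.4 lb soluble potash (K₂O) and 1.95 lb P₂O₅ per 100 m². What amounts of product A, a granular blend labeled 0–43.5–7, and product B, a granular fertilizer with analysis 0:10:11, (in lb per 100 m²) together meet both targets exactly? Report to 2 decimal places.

With a, b = lb per 100 m² of product A and product B:
K₂O: 0.07·a + 0.11·b = 1.4
P₂O₅: 0.435·a + 0.1·b = 1.95
Eliminate b: (row1) − 0.11/0.1·(row2) → -0.4085·a = -0.745, so a = 1.82375.
Then b = (1.95 − 0.435·1.82375) / 0.1 = 11.5667.

1.82 lb product A, 11.57 lb product B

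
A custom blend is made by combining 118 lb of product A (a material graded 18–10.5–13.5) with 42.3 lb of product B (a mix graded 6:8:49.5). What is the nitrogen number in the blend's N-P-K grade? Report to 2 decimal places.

14.83% N

Total mass = 118 + 42.3 = 160.3 lb.
N mass = 18%×118 + 6%×42.3 = 23.778 lb.
% N = 23.778 / 160.3 = 14.8334%.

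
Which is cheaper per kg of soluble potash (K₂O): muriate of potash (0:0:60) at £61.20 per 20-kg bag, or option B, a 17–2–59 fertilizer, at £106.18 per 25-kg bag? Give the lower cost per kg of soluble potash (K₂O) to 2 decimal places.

muriate of potash: K₂O per bag = 20 × 60% = 12 kg; cost = 61.20 / 12 = £5.1000/kg K₂O.
option B: K₂O per bag = 25 × 59% = 14.75 kg; cost = 106.18 / 14.75 = £7.1986/kg K₂O.
muriate of potash is cheaper.

£5.10 per kg K₂O (muriate of potash)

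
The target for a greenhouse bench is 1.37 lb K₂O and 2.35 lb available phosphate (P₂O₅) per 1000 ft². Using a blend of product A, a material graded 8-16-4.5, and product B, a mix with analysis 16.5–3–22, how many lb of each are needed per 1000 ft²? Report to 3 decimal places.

14.059 lb product A, 3.352 lb product B

Per-1000 ft² balance (a = product A, b = product B):
K₂O: 0.045·a + 0.22·b = 1.37
P₂O₅: 0.16·a + 0.03·b = 2.35
Eliminate b: (row1) − 0.22/0.03·(row2) → -1.12833·a = -15.8633, so a = 14.0591.
Then b = (2.35 − 0.16·14.0591) / 0.03 = 3.35155.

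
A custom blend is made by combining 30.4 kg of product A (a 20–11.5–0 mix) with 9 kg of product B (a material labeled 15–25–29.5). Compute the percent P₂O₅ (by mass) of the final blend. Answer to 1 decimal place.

Total mass = 30.4 + 9 = 39.4 kg.
P₂O₅ mass = 11.5%×30.4 + 25%×9 = 5.746 kg.
% P₂O₅ = 5.746 / 39.4 = 14.5838%.

14.6% P₂O₅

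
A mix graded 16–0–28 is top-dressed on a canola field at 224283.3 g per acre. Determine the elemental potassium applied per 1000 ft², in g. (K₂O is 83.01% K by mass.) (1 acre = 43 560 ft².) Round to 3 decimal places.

1196.734 g K per thousand sq ft

K₂O per acre = 224283.3 × 28% = 62799.3 g.
Elemental K = 62799.3 × 0.8301 = 52129.7 g per acre.
Convert to per 1000 ft²: 52129.7 × 0.0229568 = 1196.7337 g.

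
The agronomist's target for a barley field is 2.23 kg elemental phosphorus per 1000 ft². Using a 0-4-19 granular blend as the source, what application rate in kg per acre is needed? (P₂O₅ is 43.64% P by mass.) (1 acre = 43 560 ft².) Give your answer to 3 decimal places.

5564.780 kg of product per acre

As P₂O₅: 2.23 / 0.4364 = 5.10999 kg per 1000 ft².
Product per 1000 ft² = 5.10999 / 4% = 127.75 kg.
Convert to per acre: 127.75 × 43.56 = 5564.78002 kg.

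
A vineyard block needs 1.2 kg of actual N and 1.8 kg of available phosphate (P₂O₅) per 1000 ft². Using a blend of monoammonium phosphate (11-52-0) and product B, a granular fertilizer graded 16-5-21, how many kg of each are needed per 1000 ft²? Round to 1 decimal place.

2.9 kg monoammonium phosphate, 5.5 kg product B

Let a = kg of monoammonium phosphate, b = kg of product B (per 1000 ft²).
N: 0.11·a + 0.16·b = 1.2
P₂O₅: 0.52·a + 0.05·b = 1.8
From row1: a = (1.2 − 0.16·b) / 0.11.
Into row2: 0.52·(1.2 − 0.16·b)/0.11 + 0.05·b = 1.8 → b = 5.48263, a = 2.93436.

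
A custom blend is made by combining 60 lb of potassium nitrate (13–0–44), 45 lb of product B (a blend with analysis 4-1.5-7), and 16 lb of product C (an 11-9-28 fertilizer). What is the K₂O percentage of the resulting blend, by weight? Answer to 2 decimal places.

28.12% K₂O

Total mass = 60 + 45 + 16 = 121 lb.
K₂O mass = 44%×60 + 7%×45 + 28%×16 = 34.03 lb.
% K₂O = 34.03 / 121 = 28.124%.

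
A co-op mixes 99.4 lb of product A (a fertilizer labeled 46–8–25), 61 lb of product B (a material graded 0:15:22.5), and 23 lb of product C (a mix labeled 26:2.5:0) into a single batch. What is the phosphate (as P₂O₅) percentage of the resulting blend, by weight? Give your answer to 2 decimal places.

9.64% P₂O₅

Total mass = 99.4 + 61 + 23 = 183.4 lb.
P₂O₅ mass = 8%×99.4 + 15%×61 + 2.5%×23 = 17.677 lb.
% P₂O₅ = 17.677 / 183.4 = 9.6385%.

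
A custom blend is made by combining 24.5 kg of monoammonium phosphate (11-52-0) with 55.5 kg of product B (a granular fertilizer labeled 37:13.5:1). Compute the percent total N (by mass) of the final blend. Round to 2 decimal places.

Total mass = 24.5 + 55.5 = 80 kg.
N mass = 11%×24.5 + 37%×55.5 = 23.23 kg.
% N = 23.23 / 80 = 29.0375%.

29.04% N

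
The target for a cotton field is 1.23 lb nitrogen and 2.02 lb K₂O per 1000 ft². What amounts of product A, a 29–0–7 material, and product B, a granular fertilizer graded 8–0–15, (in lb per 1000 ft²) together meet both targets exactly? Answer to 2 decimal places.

Per-1000 ft² balance (a = product A, b = product B):
N: 0.29·a + 0.08·b = 1.23
K₂O: 0.07·a + 0.15·b = 2.02
From row1: a = (1.23 − 0.08·b) / 0.29.
Into row2: 0.07·(1.23 − 0.08·b)/0.29 + 0.15·b = 2.02 → b = 13.1847, a = 0.604222.

0.60 lb product A, 13.18 lb product B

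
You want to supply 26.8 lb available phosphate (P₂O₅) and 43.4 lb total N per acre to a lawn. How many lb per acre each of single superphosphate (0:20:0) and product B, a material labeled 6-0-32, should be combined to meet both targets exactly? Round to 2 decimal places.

With a, b = lb per acre of single superphosphate and product B:
P₂O₅: 0.2·a + 0·b = 26.8
N: 0·a + 0.06·b = 43.4
Solving simultaneously: a = 134, b = 723.333.

134.00 lb single superphosphate, 723.33 lb product B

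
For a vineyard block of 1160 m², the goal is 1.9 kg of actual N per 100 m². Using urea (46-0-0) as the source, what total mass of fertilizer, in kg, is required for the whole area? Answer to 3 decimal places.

47.913 kg

Product per 100 m² = 1.9 / 46% = 4.13043 kg.
Total product = 4.13043 × 1160 / 100 = 47.91304 kg.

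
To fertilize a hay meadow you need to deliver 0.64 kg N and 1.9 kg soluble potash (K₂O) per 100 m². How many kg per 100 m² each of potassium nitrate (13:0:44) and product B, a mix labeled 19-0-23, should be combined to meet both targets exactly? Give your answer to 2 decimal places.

With a, b = kg per 100 m² of potassium nitrate and product B:
N: 0.13·a + 0.19·b = 0.64
K₂O: 0.44·a + 0.23·b = 1.9
From row1: a = (0.64 − 0.19·b) / 0.13.
Into row2: 0.44·(0.64 − 0.19·b)/0.13 + 0.23·b = 1.9 → b = 0.64432, a = 3.98138.

3.98 kg potassium nitrate, 0.64 kg product B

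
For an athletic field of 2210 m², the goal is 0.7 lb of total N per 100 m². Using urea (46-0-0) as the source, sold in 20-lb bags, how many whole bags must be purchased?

Product per 100 m² = 0.7 / 46% = 1.52174 lb.
Total product = 1.52174 × 2210 / 100 = 33.6304 lb.
Bags = ⌈33.6304 / 20⌉ = 2.

2 bags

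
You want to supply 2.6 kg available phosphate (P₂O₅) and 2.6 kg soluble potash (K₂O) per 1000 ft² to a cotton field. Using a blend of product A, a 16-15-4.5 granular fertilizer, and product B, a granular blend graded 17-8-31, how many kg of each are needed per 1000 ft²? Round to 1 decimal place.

Per-1000 ft² balance (a = product A, b = product B):
P₂O₅: 0.15·a + 0.08·b = 2.6
K₂O: 0.045·a + 0.31·b = 2.6
Solving simultaneously: a = 13.9394, b = 6.36364.

13.9 kg product A, 6.4 kg product B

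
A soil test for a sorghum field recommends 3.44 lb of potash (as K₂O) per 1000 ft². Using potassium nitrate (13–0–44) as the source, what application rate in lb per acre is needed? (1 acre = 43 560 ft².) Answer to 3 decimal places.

340.560 lb of product per acre

Product per 1000 ft² = 3.44 / 44% = 7.81818 lb.
Convert to per acre: 7.81818 × 43.56 = 340.56 lb.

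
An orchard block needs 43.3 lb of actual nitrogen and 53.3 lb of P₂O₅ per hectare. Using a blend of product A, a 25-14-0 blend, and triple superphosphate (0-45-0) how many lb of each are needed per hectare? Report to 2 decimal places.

With a, b = lb per hectare of product A and triple superphosphate:
N: 0.25·a + 0·b = 43.3
P₂O₅: 0.14·a + 0.45·b = 53.3
Solving simultaneously: a = 173.2, b = 64.56.

173.20 lb product A, 64.56 lb triple superphosphate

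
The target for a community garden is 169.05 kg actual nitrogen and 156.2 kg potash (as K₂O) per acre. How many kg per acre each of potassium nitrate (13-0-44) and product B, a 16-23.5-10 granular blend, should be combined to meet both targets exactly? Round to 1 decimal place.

Per-acre balance (a = potassium nitrate, b = product B):
N: 0.13·a + 0.16·b = 169.05
K₂O: 0.44·a + 0.1·b = 156.2
Eliminate a: (row1) − 0.13/0.44·(row2) → 0.130455·b = 122.9, so b = 942.091.
Back-substitute: a = (169.05 − 0.16·942.091) / 0.13 = 140.889.

140.9 kg potassium nitrate, 942.1 kg product B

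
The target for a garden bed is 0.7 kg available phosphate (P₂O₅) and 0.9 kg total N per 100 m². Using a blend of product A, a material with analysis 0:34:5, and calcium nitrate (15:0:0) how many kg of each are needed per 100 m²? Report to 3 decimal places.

2.059 kg product A, 6.000 kg calcium nitrate

Per-100 m² balance (a = product A, b = calcium nitrate):
P₂O₅: 0.34·a + 0·b = 0.7
N: 0·a + 0.15·b = 0.9
Solving simultaneously: a = 2.05882, b = 6.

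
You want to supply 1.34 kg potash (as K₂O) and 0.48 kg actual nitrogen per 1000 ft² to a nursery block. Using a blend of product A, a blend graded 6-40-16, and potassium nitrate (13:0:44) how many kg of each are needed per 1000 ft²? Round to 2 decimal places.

6.61 kg product A, 0.64 kg potassium nitrate

Let a = kg of product A, b = kg of potassium nitrate (per 1000 ft²).
K₂O: 0.16·a + 0.44·b = 1.34
N: 0.06·a + 0.13·b = 0.48
Eliminate a: (row1) − 0.16/0.06·(row2) → 0.0933333·b = 0.06, so b = 0.642857.
Back-substitute: a = (1.34 − 0.44·0.642857) / 0.16 = 6.60714.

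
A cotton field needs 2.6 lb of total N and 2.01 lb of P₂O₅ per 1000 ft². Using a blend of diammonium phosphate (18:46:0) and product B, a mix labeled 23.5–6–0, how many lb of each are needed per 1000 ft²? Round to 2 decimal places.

With a, b = lb per 1000 ft² of diammonium phosphate and product B:
N: 0.18·a + 0.235·b = 2.6
P₂O₅: 0.46·a + 0.06·b = 2.01
Eliminate a: (row1) − 0.18/0.46·(row2) → 0.211522·b = 1.81348, so b = 8.57348.
Back-substitute: a = (2.6 − 0.235·8.57348) / 0.18 = 3.25128.

3.25 lb diammonium phosphate, 8.57 lb product B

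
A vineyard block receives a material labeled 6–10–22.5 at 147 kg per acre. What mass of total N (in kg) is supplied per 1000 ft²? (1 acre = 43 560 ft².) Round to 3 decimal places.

nitrogen per acre = 147 × 6% = 8.82 kg.
Convert to per 1000 ft²: 8.82 × 0.0229568 = 0.202479 kg.

0.202 kg N per thousand sq ft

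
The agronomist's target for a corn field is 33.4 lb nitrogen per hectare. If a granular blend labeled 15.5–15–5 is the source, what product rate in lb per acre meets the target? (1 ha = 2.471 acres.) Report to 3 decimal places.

87.205 lb of product per acre

Product per hectare = 33.4 / 15.5% = 215.484 lb.
Convert to per acre: 215.484 × 0.404694 = 87.2051 lb.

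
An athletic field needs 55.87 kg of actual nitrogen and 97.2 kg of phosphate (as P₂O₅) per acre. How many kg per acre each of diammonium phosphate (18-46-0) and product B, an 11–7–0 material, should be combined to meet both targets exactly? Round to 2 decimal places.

With a, b = kg per acre of diammonium phosphate and product B:
N: 0.18·a + 0.11·b = 55.87
P₂O₅: 0.46·a + 0.07·b = 97.2
Solving simultaneously: a = 178.45, b = 215.9.

178.45 kg diammonium phosphate, 215.90 kg product B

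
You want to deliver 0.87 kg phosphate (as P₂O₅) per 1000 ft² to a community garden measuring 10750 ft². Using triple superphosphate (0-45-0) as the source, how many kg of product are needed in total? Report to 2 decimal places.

20.78 kg

Product per 1000 ft² = 0.87 / 45% = 1.93333 kg.
Total product = 1.93333 × 10750 / 1000 = 20.7833 kg.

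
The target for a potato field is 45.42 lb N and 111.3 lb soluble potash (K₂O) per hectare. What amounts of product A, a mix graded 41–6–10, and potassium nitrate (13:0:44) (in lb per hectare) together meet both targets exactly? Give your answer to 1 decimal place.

32.9 lb product A, 245.5 lb potassium nitrate

With a, b = lb per hectare of product A and potassium nitrate:
N: 0.41·a + 0.13·b = 45.42
K₂O: 0.1·a + 0.44·b = 111.3
Solving simultaneously: a = 32.9498, b = 245.466.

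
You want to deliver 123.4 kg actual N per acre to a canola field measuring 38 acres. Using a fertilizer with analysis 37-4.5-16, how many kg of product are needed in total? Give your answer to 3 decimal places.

Product per acre = 123.4 / 37% = 333.514 kg.
Total product = 333.514 × 38 = 12673.5135 kg.

12673.514 kg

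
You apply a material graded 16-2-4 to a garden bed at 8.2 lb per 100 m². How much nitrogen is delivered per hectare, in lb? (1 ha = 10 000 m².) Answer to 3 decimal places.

nitrogen per 100 m² = 8.2 × 16% = 1.312 lb.
Convert to per hectare: 1.312 × 100 = 131.2 lb.

131.200 lb N per hectare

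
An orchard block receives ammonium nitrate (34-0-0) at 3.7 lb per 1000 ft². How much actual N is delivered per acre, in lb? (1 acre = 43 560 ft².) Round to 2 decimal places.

nitrogen per 1000 ft² = 3.7 × 34% = 1.258 lb.
Convert to per acre: 1.258 × 43.56 = 54.7985 lb.

54.80 lb N per acre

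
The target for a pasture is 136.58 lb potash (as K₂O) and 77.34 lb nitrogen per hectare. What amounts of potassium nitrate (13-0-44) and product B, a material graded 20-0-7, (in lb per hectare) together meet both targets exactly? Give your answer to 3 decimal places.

277.594 lb potassium nitrate, 206.264 lb product B

With a, b = lb per hectare of potassium nitrate and product B:
K₂O: 0.44·a + 0.07·b = 136.58
N: 0.13·a + 0.2·b = 77.34
From row1: a = (136.58 − 0.07·b) / 0.44.
Into row2: 0.13·(136.58 − 0.07·b)/0.44 + 0.2·b = 77.34 → b = 206.2636, a = 277.5944.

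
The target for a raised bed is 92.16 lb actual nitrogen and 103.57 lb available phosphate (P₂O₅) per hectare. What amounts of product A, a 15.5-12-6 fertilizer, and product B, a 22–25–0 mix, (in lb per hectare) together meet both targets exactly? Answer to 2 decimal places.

20.62 lb product A, 404.38 lb product B

Let a = lb of product A, b = lb of product B (per hectare).
N: 0.155·a + 0.22·b = 92.16
P₂O₅: 0.12·a + 0.25·b = 103.57
Solving simultaneously: a = 20.6154, b = 404.3846.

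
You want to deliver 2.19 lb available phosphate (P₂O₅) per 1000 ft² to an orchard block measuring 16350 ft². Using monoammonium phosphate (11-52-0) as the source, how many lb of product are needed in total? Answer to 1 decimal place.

Product per 1000 ft² = 2.19 / 52% = 4.21154 lb.
Total product = 4.21154 × 16350 / 1000 = 68.8587 lb.

68.9 lb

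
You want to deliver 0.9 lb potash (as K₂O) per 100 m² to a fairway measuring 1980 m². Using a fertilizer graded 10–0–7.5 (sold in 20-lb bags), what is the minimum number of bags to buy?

12 bags

Product per 100 m² = 0.9 / 7.5% = 12 lb.
Total product = 12 × 1980 / 100 = 237.6 lb.
Bags = ⌈237.6 / 20⌉ = 12.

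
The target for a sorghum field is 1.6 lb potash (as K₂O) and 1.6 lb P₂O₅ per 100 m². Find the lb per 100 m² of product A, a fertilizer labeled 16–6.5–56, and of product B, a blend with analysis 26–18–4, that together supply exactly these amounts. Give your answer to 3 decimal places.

2.281 lb product A, 8.065 lb product B

Let a = lb of product A, b = lb of product B (per 100 m²).
K₂O: 0.56·a + 0.04·b = 1.6
P₂O₅: 0.065·a + 0.18·b = 1.6
From row1: a = (1.6 − 0.04·b) / 0.56.
Into row2: 0.065·(1.6 − 0.04·b)/0.56 + 0.18·b = 1.6 → b = 8.06517, a = 2.28106.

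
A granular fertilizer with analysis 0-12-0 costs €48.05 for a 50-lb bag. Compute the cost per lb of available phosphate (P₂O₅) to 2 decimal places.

€8.01 per lb P₂O₅

P₂O₅ in bag = 50 × 12% = 6 lb.
Cost per lb P₂O₅ = €48.05 / 6 = €8.0083.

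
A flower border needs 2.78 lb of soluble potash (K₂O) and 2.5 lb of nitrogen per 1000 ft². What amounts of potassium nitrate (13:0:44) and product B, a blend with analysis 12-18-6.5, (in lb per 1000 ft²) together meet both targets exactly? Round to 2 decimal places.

3.86 lb potassium nitrate, 16.65 lb product B

With a, b = lb per 1000 ft² of potassium nitrate and product B:
K₂O: 0.44·a + 0.065·b = 2.78
N: 0.13·a + 0.12·b = 2.5
Eliminate b: (row1) − 0.065/0.12·(row2) → 0.369583·a = 1.42583, so a = 3.85795.
Then b = (2.5 − 0.13·3.85795) / 0.12 = 16.6539.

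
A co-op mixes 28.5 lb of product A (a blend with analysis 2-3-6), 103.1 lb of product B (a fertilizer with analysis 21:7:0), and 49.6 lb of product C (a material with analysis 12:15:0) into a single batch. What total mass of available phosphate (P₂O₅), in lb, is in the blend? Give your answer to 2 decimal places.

P₂O₅ mass = 3%×28.5 + 7%×103.1 + 15%×49.6 = 15.512 lb.

15.51 lb P₂O₅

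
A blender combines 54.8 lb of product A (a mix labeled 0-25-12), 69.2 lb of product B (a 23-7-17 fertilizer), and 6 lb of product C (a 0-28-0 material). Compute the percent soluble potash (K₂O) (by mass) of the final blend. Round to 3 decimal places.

14.108% K₂O

Total mass = 54.8 + 69.2 + 6 = 130 lb.
K₂O mass = 12%×54.8 + 17%×69.2 + 0%×6 = 18.34 lb.
% K₂O = 18.34 / 130 = 14.1077%.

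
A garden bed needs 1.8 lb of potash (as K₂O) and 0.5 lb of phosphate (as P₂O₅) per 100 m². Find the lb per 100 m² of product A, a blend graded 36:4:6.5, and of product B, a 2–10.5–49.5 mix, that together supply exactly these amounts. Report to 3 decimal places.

4.509 lb product A, 3.044 lb product B

Let a = lb of product A, b = lb of product B (per 100 m²).
K₂O: 0.065·a + 0.495·b = 1.8
P₂O₅: 0.04·a + 0.105·b = 0.5
Eliminate a: (row1) − 0.065/0.04·(row2) → 0.324375·b = 0.9875, so b = 3.04432.
Back-substitute: a = (1.8 − 0.495·3.04432) / 0.065 = 4.50867.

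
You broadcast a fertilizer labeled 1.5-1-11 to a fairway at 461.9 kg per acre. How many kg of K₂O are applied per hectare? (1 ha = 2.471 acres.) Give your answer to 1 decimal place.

K₂O per acre = 461.9 × 11% = 50.809 kg.
Convert to per hectare: 50.809 × 2.471 = 125.549 kg.

125.5 kg K₂O per hectare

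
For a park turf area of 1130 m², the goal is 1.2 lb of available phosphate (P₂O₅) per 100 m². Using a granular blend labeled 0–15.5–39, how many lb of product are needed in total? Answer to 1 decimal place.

87.5 lb

Product per 100 m² = 1.2 / 15.5% = 7.74194 lb.
Total product = 7.74194 × 1130 / 100 = 87.4839 lb.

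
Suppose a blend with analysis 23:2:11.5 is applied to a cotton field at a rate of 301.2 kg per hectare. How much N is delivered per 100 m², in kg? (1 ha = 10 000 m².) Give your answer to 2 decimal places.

nitrogen per hectare = 301.2 × 23% = 69.276 kg.
Convert to per 100 m²: 69.276 × 0.01 = 0.69276 kg.

0.69 kg N per hundred sq m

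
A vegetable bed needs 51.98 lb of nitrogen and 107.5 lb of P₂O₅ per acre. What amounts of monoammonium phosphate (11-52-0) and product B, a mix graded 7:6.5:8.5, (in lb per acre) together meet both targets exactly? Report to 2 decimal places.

Per-acre balance (a = monoammonium phosphate, b = product B):
N: 0.11·a + 0.07·b = 51.98
P₂O₅: 0.52·a + 0.065·b = 107.5
From row1: a = (51.98 − 0.07·b) / 0.11.
Into row2: 0.52·(51.98 − 0.07·b)/0.11 + 0.065·b = 107.5 → b = 519.815, a = 141.754.

141.75 lb monoammonium phosphate, 519.82 lb product B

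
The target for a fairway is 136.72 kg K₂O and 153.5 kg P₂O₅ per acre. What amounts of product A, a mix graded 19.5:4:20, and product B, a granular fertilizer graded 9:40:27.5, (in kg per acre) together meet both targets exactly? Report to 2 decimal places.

With a, b = kg per acre of product A and product B:
K₂O: 0.2·a + 0.275·b = 136.72
P₂O₅: 0.04·a + 0.4·b = 153.5
Eliminate a: (row1) − 0.2/0.04·(row2) → -1.725·b = -630.78, so b = 365.6696.
Back-substitute: a = (136.72 − 0.275·365.6696) / 0.2 = 180.804.

180.80 kg product A, 365.67 kg product B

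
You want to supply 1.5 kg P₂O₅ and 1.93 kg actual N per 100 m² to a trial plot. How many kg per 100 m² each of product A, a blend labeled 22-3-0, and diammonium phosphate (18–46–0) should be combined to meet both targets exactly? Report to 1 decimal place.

6.4 kg product A, 2.8 kg diammonium phosphate

With a, b = kg per 100 m² of product A and diammonium phosphate:
P₂O₅: 0.03·a + 0.46·b = 1.5
N: 0.22·a + 0.18·b = 1.93
From row1: a = (1.5 − 0.46·b) / 0.03.
Into row2: 0.22·(1.5 − 0.46·b)/0.03 + 0.18·b = 1.93 → b = 2.84029, a = 6.44885.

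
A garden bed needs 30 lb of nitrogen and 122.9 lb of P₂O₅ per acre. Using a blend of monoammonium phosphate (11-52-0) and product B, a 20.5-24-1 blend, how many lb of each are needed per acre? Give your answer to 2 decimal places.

224.37 lb monoammonium phosphate, 25.95 lb product B

Per-acre balance (a = monoammonium phosphate, b = product B):
N: 0.11·a + 0.205·b = 30
P₂O₅: 0.52·a + 0.24·b = 122.9
From row1: a = (30 − 0.205·b) / 0.11.
Into row2: 0.52·(30 − 0.205·b)/0.11 + 0.24·b = 122.9 → b = 25.9476, a = 224.3703.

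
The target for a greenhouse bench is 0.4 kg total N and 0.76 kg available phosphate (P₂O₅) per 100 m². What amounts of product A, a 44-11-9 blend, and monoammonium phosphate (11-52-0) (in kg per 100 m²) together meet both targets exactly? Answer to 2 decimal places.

0.57 kg product A, 1.34 kg monoammonium phosphate

With a, b = kg per 100 m² of product A and monoammonium phosphate:
N: 0.44·a + 0.11·b = 0.4
P₂O₅: 0.11·a + 0.52·b = 0.76
Solving simultaneously: a = 0.574066, b = 1.3401.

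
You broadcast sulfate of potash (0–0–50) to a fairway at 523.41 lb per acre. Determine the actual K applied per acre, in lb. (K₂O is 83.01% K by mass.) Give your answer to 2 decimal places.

217.24 lb K per acre

K₂O per acre = 523.41 × 50% = 261.705 lb.
Elemental K = 261.705 × 0.8301 = 217.241 lb per acre.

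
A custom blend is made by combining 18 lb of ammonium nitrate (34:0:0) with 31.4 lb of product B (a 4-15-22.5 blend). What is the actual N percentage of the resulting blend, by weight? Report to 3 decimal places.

14.931% N

Total mass = 18 + 31.4 = 49.4 lb.
N mass = 34%×18 + 4%×31.4 = 7.376 lb.
% N = 7.376 / 49.4 = 14.9312%.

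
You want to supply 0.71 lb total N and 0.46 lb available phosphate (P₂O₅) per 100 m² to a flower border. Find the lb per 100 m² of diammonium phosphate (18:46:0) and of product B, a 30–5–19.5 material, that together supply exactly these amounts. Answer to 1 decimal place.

Let a = lb of diammonium phosphate, b = lb of product B (per 100 m²).
N: 0.18·a + 0.3·b = 0.71
P₂O₅: 0.46·a + 0.05·b = 0.46
Eliminate b: (row1) − 0.3/0.05·(row2) → -2.58·a = -2.05, so a = 0.794574.
Then b = (0.46 − 0.46·0.794574) / 0.05 = 1.88992.

0.8 lb diammonium phosphate, 1.9 lb product B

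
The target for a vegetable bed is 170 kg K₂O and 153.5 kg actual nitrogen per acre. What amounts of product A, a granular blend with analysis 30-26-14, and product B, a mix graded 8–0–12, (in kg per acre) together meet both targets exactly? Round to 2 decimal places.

194.35 kg product A, 1189.92 kg product B

Let a = kg of product A, b = kg of product B (per acre).
K₂O: 0.14·a + 0.12·b = 170
N: 0.3·a + 0.08·b = 153.5
Eliminate a: (row1) − 0.14/0.3·(row2) → 0.0826667·b = 98.3667, so b = 1189.919.
Back-substitute: a = (170 − 0.12·1189.919) / 0.14 = 194.3548.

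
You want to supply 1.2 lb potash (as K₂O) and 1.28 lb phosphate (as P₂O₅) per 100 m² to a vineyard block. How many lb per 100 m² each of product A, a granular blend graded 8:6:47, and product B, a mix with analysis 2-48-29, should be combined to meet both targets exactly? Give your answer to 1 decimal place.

1.0 lb product A, 2.5 lb product B

Per-100 m² balance (a = product A, b = product B):
K₂O: 0.47·a + 0.29·b = 1.2
P₂O₅: 0.06·a + 0.48·b = 1.28
Eliminate a: (row1) − 0.47/0.06·(row2) → -3.47·b = -8.82667, so b = 2.54371.
Back-substitute: a = (1.2 − 0.29·2.54371) / 0.47 = 0.98367.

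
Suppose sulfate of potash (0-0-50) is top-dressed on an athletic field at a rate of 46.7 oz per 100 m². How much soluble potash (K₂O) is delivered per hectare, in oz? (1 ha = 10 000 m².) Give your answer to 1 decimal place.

K₂O per 100 m² = 46.7 × 50% = 23.35 oz.
Convert to per hectare: 23.35 × 100 = 2335 oz.

2335.0 oz K₂O per hectare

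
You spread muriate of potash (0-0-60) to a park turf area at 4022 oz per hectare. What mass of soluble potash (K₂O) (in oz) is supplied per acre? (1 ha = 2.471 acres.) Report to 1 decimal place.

976.6 oz K₂O per acre

K₂O per hectare = 4022 × 60% = 2413.2 oz.
Convert to per acre: 2413.2 × 0.404694 = 976.609 oz.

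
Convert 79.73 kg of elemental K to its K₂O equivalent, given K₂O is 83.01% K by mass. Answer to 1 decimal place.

K₂O = 79.73 / 0.8301 = 96.0487 kg.

96.0 kg K₂O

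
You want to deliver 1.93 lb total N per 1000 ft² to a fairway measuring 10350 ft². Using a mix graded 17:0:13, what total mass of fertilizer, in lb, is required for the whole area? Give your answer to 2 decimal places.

117.50 lb

Product per 1000 ft² = 1.93 / 17% = 11.3529 lb.
Total product = 11.3529 × 10350 / 1000 = 117.503 lb.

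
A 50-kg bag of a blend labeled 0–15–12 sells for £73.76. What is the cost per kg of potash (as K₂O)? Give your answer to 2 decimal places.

K₂O in bag = 50 × 12% = 6 kg.
Cost per kg K₂O = £73.76 / 6 = £12.2933.

£12.29 per kg K₂O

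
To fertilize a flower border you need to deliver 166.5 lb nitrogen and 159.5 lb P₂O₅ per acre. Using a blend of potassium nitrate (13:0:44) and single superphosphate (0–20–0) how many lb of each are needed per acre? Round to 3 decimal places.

Per-acre balance (a = potassium nitrate, b = single superphosphate):
N: 0.13·a + 0·b = 166.5
P₂O₅: 0·a + 0.2·b = 159.5
Solving simultaneously: a = 1280.7692, b = 797.5.

1280.769 lb potassium nitrate, 797.500 lb single superphosphate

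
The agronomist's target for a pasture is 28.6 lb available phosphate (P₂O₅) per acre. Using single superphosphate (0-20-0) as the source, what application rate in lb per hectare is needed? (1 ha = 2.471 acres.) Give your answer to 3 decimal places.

Product per acre = 28.6 / 20% = 143 lb.
Convert to per hectare: 143 × 2.471 = 353.353 lb.

353.353 lb of product per hectare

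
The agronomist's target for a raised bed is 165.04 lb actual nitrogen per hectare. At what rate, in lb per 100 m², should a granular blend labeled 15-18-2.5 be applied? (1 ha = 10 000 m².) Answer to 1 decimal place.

Product per hectare = 165.04 / 15% = 1100.27 lb.
Convert to per 100 m²: 1100.27 × 0.01 = 11.0027 lb.

11.0 lb of product per hundred sq m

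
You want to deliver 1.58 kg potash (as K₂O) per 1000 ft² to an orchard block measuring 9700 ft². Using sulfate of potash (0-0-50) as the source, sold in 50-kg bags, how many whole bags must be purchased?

Product per 1000 ft² = 1.58 / 50% = 3.16 kg.
Total product = 3.16 × 9700 / 1000 = 30.652 kg.
Bags = ⌈30.652 / 50⌉ = 1.

1 bags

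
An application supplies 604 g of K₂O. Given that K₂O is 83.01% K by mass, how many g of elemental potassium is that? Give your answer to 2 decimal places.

K = 604 × 0.8301 = 501.3804 g.

501.38 g K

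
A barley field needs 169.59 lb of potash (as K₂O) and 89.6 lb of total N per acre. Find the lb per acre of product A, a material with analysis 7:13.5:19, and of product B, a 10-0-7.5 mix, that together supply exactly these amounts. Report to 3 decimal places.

744.655 lb product A, 374.742 lb product B

With a, b = lb per acre of product A and product B:
K₂O: 0.19·a + 0.075·b = 169.59
N: 0.07·a + 0.1·b = 89.6
Eliminate b: (row1) − 0.075/0.1·(row2) → 0.1375·a = 102.39, so a = 744.6545.
Then b = (89.6 − 0.07·744.6545) / 0.1 = 374.7418.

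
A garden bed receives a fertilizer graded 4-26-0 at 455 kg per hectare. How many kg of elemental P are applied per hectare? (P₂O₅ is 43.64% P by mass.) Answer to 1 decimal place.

51.6 kg P per hectare

P₂O₅ per hectare = 455 × 26% = 118.3 kg.
Elemental P = 118.3 × 0.4364 = 51.6261 kg per hectare.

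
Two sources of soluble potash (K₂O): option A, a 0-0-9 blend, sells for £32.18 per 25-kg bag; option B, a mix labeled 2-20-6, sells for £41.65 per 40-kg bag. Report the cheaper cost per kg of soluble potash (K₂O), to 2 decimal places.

option A: K₂O per bag = 25 × 9% = 2.25 kg; cost = 32.18 / 2.25 = £14.3022/kg K₂O.
option B: K₂O per bag = 40 × 6% = 2.4 kg; cost = 41.65 / 2.4 = £17.3542/kg K₂O.
option A is cheaper.

£14.30 per kg K₂O (option A)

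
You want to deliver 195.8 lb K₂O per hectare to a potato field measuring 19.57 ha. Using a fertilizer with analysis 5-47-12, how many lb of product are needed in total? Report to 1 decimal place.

Product per hectare = 195.8 / 12% = 1631.67 lb.
Total product = 1631.67 × 19.57 = 31931.72 lb.

31931.7 lb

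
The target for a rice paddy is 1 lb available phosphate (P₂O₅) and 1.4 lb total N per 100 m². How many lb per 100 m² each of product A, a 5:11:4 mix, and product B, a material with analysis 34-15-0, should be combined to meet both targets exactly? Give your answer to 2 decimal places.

Let a = lb of product A, b = lb of product B (per 100 m²).
P₂O₅: 0.11·a + 0.15·b = 1
N: 0.05·a + 0.34·b = 1.4
Eliminate b: (row1) − 0.15/0.34·(row2) → 0.0879412·a = 0.382353, so a = 4.34783.
Then b = (1.4 − 0.05·4.34783) / 0.34 = 3.47826.

4.35 lb product A, 3.48 lb product B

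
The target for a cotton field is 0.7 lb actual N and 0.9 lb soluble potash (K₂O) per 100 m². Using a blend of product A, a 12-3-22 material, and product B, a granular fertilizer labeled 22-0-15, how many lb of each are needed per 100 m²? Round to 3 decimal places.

Per-100 m² balance (a = product A, b = product B):
N: 0.12·a + 0.22·b = 0.7
K₂O: 0.22·a + 0.15·b = 0.9
From row1: a = (0.7 − 0.22·b) / 0.12.
Into row2: 0.22·(0.7 − 0.22·b)/0.12 + 0.15·b = 0.9 → b = 1.51316, a = 3.05921.

3.059 lb product A, 1.513 lb product B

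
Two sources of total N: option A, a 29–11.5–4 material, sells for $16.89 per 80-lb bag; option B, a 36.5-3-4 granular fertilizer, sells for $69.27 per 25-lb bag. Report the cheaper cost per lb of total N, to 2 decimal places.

$0.73 per lb N (option A)

option A: N per bag = 80 × 29% = 23.2 lb; cost = 16.89 / 23.2 = $0.7280/lb N.
option B: N per bag = 25 × 36.5% = 9.125 lb; cost = 69.27 / 9.125 = $7.5912/lb N.
option A is cheaper.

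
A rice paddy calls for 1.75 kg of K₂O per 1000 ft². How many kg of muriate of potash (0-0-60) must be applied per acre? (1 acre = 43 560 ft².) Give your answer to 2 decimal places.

127.05 kg of product per acre

Product per 1000 ft² = 1.75 / 60% = 2.91667 kg.
Convert to per acre: 2.91667 × 43.56 = 127.05 kg.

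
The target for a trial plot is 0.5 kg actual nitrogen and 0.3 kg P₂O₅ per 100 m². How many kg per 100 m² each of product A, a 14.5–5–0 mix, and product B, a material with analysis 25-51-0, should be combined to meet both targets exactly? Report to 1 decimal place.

Let a = kg of product A, b = kg of product B (per 100 m²).
N: 0.145·a + 0.25·b = 0.5
P₂O₅: 0.05·a + 0.51·b = 0.3
From row1: a = (0.5 − 0.25·b) / 0.145.
Into row2: 0.05·(0.5 − 0.25·b)/0.145 + 0.51·b = 0.3 → b = 0.301058, a = 2.92921.

2.9 kg product A, 0.3 kg product B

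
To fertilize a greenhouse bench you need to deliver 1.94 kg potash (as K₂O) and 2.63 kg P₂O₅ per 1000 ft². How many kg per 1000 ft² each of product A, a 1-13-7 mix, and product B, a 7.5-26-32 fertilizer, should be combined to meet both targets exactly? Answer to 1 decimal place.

With a, b = kg per 1000 ft² of product A and product B:
K₂O: 0.07·a + 0.32·b = 1.94
P₂O₅: 0.13·a + 0.26·b = 2.63
From row1: a = (1.94 − 0.32·b) / 0.07.
Into row2: 0.13·(1.94 − 0.32·b)/0.07 + 0.26·b = 2.63 → b = 2.91026, a = 14.4103.

14.4 kg product A, 2.9 kg product B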